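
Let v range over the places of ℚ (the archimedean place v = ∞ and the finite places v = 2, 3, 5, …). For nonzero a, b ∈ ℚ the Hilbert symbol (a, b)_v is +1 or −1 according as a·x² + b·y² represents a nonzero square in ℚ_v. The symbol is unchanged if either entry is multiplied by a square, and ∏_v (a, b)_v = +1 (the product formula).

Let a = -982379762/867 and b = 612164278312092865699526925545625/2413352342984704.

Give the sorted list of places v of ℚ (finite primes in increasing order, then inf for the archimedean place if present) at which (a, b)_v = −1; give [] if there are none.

[3, 7]

Mod squares: a ≡ -10374, b ≡ 176358. Check v ∈ {∞, 2, 3, 5, 7, 11, 13, 17, 19, 23, 41}.
v=3: a=3^-1·(≡1), b=3^7·(≡1) mod 3; (1|3)=+1, (1|3)=+1; (−1)^{-1·7·1}·(+1)^7·(+1)^-1 = -1.
v=13: a=13^3·(≡6), b=13^9·(≡7) mod 13; (6|13)=-1, (7|13)=-1; (−1)^{3·9·6}·(-1)^9·(-1)^3 = +1.
v=17: a=17^-2·(≡1), b=17^-5·(≡13) mod 17; (1|17)=+1, (13|17)=+1; (−1)^{-2·-5·8}·(+1)^-5·(+1)^-2 = +1.
v=7: a=7^1·(≡4), b=7^5·(≡2) mod 7; (4|7)=+1, (2|7)=+1; (−1)^{1·5·3}·(+1)^5·(+1)^1 = -1.
v=11: a=11^0·(≡6), b=11^-2·(≡6) mod 11; (6|11)=-1, (6|11)=-1; (−1)^{0·-2·5}·(-1)^-2·(-1)^0 = +1.
v=∞: -10374 < 0 and 176358 > 0  ⇒  (a,b)_∞ = +1.
v=2: v_2(a)=1, v_2(b)=-11; units ≡ 5, 3 (mod 8); ε·ε+αω+βω = 0·1+1·1+-11·1 ≡ 0  ⇒  (a,b)_2 = +1.
v=19: a=19^1·(≡7), b=19^-3·(≡15) mod 19; (7|19)=+1, (15|19)=-1; (−1)^{1·-3·9}·(+1)^-3·(-1)^1 = +1.
v=41: a=41^2·(≡2), b=41^6·(≡3) mod 41; (2|41)=+1, (3|41)=-1; (−1)^{2·6·20}·(+1)^6·(-1)^2 = +1.
v=23: a=23^0·(≡15), b=23^2·(≡10) mod 23; (15|23)=-1, (10|23)=-1; (−1)^{0·2·11}·(-1)^2·(-1)^0 = +1.
v=5: a=5^0·(≡4), b=5^4·(≡2) mod 5; (4|5)=+1, (2|5)=-1; (−1)^{0·4·2}·(+1)^4·(-1)^0 = +1.
Ram(-10374, 176358) = {3, 7}; no ℚ_3-point on the conic.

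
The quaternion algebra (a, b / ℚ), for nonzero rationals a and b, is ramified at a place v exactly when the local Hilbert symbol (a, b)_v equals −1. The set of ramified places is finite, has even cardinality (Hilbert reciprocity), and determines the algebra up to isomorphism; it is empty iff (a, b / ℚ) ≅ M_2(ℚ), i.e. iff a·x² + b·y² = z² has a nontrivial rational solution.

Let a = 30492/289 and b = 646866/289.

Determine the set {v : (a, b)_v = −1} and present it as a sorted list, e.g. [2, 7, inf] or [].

Mod squares: a ≡ 7, b ≡ 66. Check v ∈ {∞, 2, 3, 7, 11, 17}.
v=17: a=17^-2·(≡11), b=17^-2·(≡16) mod 17; (11|17)=-1, (16|17)=+1; (−1)^{-2·-2·8}·(-1)^-2·(+1)^-2 = +1.
v=7: a=7^1·(≡1), b=7^0·(≡5) mod 7; (1|7)=+1, (5|7)=-1; (−1)^{1·0·3}·(+1)^0·(-1)^1 = -1.
v=11: a=11^2·(≡7), b=11^3·(≡8) mod 11; (7|11)=-1, (8|11)=-1; (−1)^{2·3·5}·(-1)^3·(-1)^2 = -1.
v=∞: 7 > 0 and 66 > 0  ⇒  (a,b)_∞ = +1.
v=2: v_2(a)=2, v_2(b)=1; units ≡ 7, 1 (mod 8); ε·ε+αω+βω = 1·0+2·0+1·0 ≡ 0  ⇒  (a,b)_2 = +1.
v=3: a=3^2·(≡1), b=3^5·(≡1) mod 3; (1|3)=+1, (1|3)=+1; (−1)^{2·5·1}·(+1)^5·(+1)^2 = +1.
Ram(7, 66) = {7, 11}; no ℚ_7-point on the conic.

[7, 11]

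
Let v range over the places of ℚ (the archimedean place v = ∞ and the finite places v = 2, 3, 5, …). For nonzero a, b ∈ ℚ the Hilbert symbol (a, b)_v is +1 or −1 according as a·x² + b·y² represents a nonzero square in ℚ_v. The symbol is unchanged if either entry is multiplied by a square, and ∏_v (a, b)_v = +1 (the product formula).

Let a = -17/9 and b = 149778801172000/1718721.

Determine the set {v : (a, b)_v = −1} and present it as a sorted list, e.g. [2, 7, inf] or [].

[5, 17]

(a, b) ≡ (-17, 130) mod (ℚ^×)²; places V = {2, 3, 5, 7, 11, 13, 17, 19, 23, 41, ∞}.
(a,b)_41: α=0, u≡30; β=2, v≡26 (mod 41); (30|41)=-1, (26|41)=-1; sign (−1)^0·-1^2·-1^0 = +1.
(a,b)_3: α=-2, u≡1; β=-2, v≡1 (mod 3); (1|3)=+1, (1|3)=+1; sign (−1)^0·+1^-2·+1^-2 = +1.
(a,b)_13: α=0, u≡1; β=1, v≡1 (mod 13); (1|13)=+1, (1|13)=+1; sign (−1)^0·+1^1·+1^0 = +1.
(a,b)_2: α=0, β=5; u≡7, v≡1 (mod 8); ε(u)ε(v)=1·0, αω(v)=0·0, βω(u)=5·0; sum ≡ 0  ⇒  +1.
(a,b)_11: α=0, u≡3; β=2, v≡5 (mod 11); (3|11)=+1, (5|11)=+1; sign (−1)^0·+1^2·+1^0 = +1.
(a,b)_∞: sgn(-17)=−, sgn(130)=+, so +1.
(a,b)_17: α=1, u≡15; β=2, v≡11 (mod 17); (15|17)=+1, (11|17)=-1; sign (−1)^0·+1^2·-1^1 = -1.
(a,b)_23: α=0, u≡16; β=-2, v≡19 (mod 23); (16|23)=+1, (19|23)=-1; sign (−1)^0·+1^-2·-1^0 = +1.
(a,b)_19: α=0, u≡15; β=-2, v≡4 (mod 19); (15|19)=-1, (4|19)=+1; sign (−1)^0·-1^-2·+1^0 = +1.
(a,b)_5: α=0, u≡2; β=3, v≡1 (mod 5); (2|5)=-1, (1|5)=+1; sign (−1)^0·-1^3·+1^0 = -1.
(a,b)_7: α=0, u≡2; β=2, v≡4 (mod 7); (2|7)=+1, (4|7)=+1; sign (−1)^0·+1^2·+1^0 = +1.
Ram(-17, 130) = {5, 17}; no ℚ_5-point on the conic.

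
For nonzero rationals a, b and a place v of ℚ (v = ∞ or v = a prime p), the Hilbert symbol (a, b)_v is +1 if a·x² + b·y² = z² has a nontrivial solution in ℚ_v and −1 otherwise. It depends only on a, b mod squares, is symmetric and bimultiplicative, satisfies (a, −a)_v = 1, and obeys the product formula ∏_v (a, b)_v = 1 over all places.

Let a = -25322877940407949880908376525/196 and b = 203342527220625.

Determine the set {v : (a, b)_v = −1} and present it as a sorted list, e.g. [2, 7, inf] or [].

[13, 43]

(a, b) ≡ (-221, 26273) mod (ℚ^×)²; places V = {2, 3, 5, 7, 13, 17, 23, 41, 43, 47, ∞}.
(a,b)_13: α=5, u≡4; β=1, v≡5 (mod 13); (4|13)=+1, (5|13)=-1; sign (−1)^0·+1^1·-1^5 = -1.
(a,b)_43: α=2, u≡19; β=1, v≡38 (mod 43); (19|43)=-1, (38|43)=+1; sign (−1)^0·-1^1·+1^2 = -1.
(a,b)_41: α=2, u≡4; β=0, v≡16 (mod 41); (4|41)=+1, (16|41)=+1; sign (−1)^0·+1^0·+1^2 = +1.
(a,b)_3: α=0, u≡1; β=4, v≡2 (mod 3); (1|3)=+1, (2|3)=-1; sign (−1)^0·+1^4·-1^0 = +1.
(a,b)_7: α=-2, u≡5; β=0, v≡2 (mod 7); (5|7)=-1, (2|7)=+1; sign (−1)^0·-1^0·+1^-2 = +1.
(a,b)_47: α=2, u≡32; β=1, v≡18 (mod 47); (32|47)=+1, (18|47)=+1; sign (−1)^0·+1^1·+1^2 = +1.
(a,b)_5: α=2, u≡4; β=4, v≡3 (mod 5); (4|5)=+1, (3|5)=-1; sign (−1)^0·+1^4·-1^2 = +1.
(a,b)_∞: sgn(-221)=−, sgn(26273)=+, so +1.
(a,b)_23: α=4, u≡1; β=2, v≡21 (mod 23); (1|23)=+1, (21|23)=-1; sign (−1)^0·+1^2·-1^4 = +1.
(a,b)_17: α=5, u≡9; β=2, v≡1 (mod 17); (9|17)=+1, (1|17)=+1; sign (−1)^0·+1^2·+1^5 = +1.
(a,b)_2: α=-2, β=0; u≡3, v≡1 (mod 8); ε(u)ε(v)=1·0, αω(v)=-2·0, βω(u)=0·1; sum ≡ 0  ⇒  +1.
Ram(-221, 26273) = {13, 43}; no ℚ_13-point on the conic.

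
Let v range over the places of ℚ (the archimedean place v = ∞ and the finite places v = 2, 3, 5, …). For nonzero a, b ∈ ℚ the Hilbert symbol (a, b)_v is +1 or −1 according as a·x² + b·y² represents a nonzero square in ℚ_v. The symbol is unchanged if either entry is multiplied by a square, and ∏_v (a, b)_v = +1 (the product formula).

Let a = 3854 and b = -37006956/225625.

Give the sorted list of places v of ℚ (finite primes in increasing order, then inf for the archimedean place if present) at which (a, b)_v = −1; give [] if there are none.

(a, b) ≡ (3854, -259) mod (ℚ^×)²; places V = {2, 3, 5, 7, 19, 37, 41, 47, ∞}.
(a,b)_3: α=0, u≡2; β=6, v≡2 (mod 3); (2|3)=-1, (2|3)=-1; sign (−1)^0·-1^6·-1^0 = +1.
(a,b)_37: α=0, u≡6; β=1, v≡4 (mod 37); (6|37)=-1, (4|37)=+1; sign (−1)^0·-1^1·+1^0 = -1.
(a,b)_47: α=1, u≡35; β=0, v≡30 (mod 47); (35|47)=-1, (30|47)=-1; sign (−1)^0·-1^0·-1^1 = -1.
(a,b)_5: α=0, u≡4; β=-4, v≡4 (mod 5); (4|5)=+1, (4|5)=+1; sign (−1)^0·+1^-4·+1^0 = +1.
(a,b)_7: α=0, u≡4; β=3, v≡6 (mod 7); (4|7)=+1, (6|7)=-1; sign (−1)^0·+1^3·-1^0 = +1.
(a,b)_19: α=0, u≡16; β=-2, v≡5 (mod 19); (16|19)=+1, (5|19)=+1; sign (−1)^0·+1^-2·+1^0 = +1.
(a,b)_41: α=1, u≡12; β=0, v≡27 (mod 41); (12|41)=-1, (27|41)=-1; sign (−1)^0·-1^0·-1^1 = -1.
(a,b)_2: α=1, β=2; u≡7, v≡5 (mod 8); ε(u)ε(v)=1·0, αω(v)=1·1, βω(u)=2·0; sum ≡ 1  ⇒  -1.
(a,b)_∞: sgn(3854)=+, sgn(-259)=−, so +1.
|Ram(3854, -259)| = 4, even; anisotropic at {2, 37, 41, 47}.

[2, 37, 41, 47]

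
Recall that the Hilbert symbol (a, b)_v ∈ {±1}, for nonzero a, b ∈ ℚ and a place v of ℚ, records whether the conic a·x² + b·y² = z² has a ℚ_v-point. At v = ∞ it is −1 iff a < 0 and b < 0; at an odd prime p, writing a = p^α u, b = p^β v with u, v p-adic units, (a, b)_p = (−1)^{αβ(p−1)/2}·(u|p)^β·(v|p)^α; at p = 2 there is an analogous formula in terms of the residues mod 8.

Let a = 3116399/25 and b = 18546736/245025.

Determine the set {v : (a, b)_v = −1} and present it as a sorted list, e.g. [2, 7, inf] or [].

[2, 11, 13, 37]

Mod squares: a ≡ 3116399, b ≡ 19. Check v ∈ {∞, 2, 3, 5, 11, 13, 19, 31, 37}.
v=3: a=3^0·(≡2), b=3^-4·(≡1) mod 3; (2|3)=-1, (1|3)=+1; (−1)^{0·-4·1}·(-1)^-4·(+1)^0 = +1.
v=31: a=31^1·(≡11), b=31^0·(≡25) mod 31; (11|31)=-1, (25|31)=+1; (−1)^{1·0·15}·(-1)^0·(+1)^1 = +1.
v=19: a=19^1·(≡18), b=19^3·(≡6) mod 19; (18|19)=-1, (6|19)=+1; (−1)^{1·3·9}·(-1)^3·(+1)^1 = +1.
v=11: a=11^1·(≡5), b=11^-2·(≡10) mod 11; (5|11)=+1, (10|11)=-1; (−1)^{1·-2·5}·(+1)^-2·(-1)^1 = -1.
v=2: v_2(a)=0, v_2(b)=4; units ≡ 7, 3 (mod 8); ε·ε+αω+βω = 1·1+0·1+4·0 ≡ 1  ⇒  (a,b)_2 = -1.
v=37: a=37^1·(≡8), b=37^0·(≡24) mod 37; (8|37)=-1, (24|37)=-1; (−1)^{1·0·18}·(-1)^0·(-1)^1 = -1.
v=13: a=13^1·(≡10), b=13^2·(≡11) mod 13; (10|13)=+1, (11|13)=-1; (−1)^{1·2·6}·(+1)^2·(-1)^1 = -1.
v=∞: 3116399 > 0 and 19 > 0  ⇒  (a,b)_∞ = +1.
v=5: a=5^-2·(≡4), b=5^-2·(≡1) mod 5; (4|5)=+1, (1|5)=+1; (−1)^{-2·-2·2}·(+1)^-2·(+1)^-2 = +1.
Ram(3116399, 19) = {2, 11, 13, 37}; no ℚ_2-point on the conic.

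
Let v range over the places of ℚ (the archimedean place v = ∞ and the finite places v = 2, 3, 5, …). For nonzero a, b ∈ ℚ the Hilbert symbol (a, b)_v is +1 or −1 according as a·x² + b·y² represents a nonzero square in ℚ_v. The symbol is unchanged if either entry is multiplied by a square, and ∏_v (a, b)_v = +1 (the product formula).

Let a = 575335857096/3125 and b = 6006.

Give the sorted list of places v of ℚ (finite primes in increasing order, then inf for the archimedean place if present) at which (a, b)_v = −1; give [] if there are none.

(a, b) ≡ (330, 6006) mod (ℚ^×)²; places V = {2, 3, 5, 7, 11, 13, 19, ∞}.
(a,b)_11: α=1, u≡2; β=1, v≡7 (mod 11); (2|11)=-1, (7|11)=-1; sign (−1)^1·-1^1·-1^1 = -1.
(a,b)_5: α=-5, u≡1; β=0, v≡1 (mod 5); (1|5)=+1, (1|5)=+1; sign (−1)^0·+1^0·+1^-5 = +1.
(a,b)_3: α=7, u≡2; β=1, v≡1 (mod 3); (2|3)=-1, (1|3)=+1; sign (−1)^1·-1^1·+1^7 = +1.
(a,b)_7: α=2, u≡2; β=1, v≡4 (mod 7); (2|7)=+1, (4|7)=+1; sign (−1)^0·+1^1·+1^2 = +1.
(a,b)_19: α=2, u≡11; β=0, v≡2 (mod 19); (11|19)=+1, (2|19)=-1; sign (−1)^0·+1^0·-1^2 = +1.
(a,b)_2: α=3, β=1; u≡5, v≡3 (mod 8); ε(u)ε(v)=0·1, αω(v)=3·1, βω(u)=1·1; sum ≡ 0  ⇒  +1.
(a,b)_∞: sgn(330)=+, sgn(6006)=+, so +1.
(a,b)_13: α=2, u≡2; β=1, v≡7 (mod 13); (2|13)=-1, (7|13)=-1; sign (−1)^0·-1^1·-1^2 = -1.
Ram(330, 6006) = {11, 13}; no ℚ_11-point on the conic.

[11, 13]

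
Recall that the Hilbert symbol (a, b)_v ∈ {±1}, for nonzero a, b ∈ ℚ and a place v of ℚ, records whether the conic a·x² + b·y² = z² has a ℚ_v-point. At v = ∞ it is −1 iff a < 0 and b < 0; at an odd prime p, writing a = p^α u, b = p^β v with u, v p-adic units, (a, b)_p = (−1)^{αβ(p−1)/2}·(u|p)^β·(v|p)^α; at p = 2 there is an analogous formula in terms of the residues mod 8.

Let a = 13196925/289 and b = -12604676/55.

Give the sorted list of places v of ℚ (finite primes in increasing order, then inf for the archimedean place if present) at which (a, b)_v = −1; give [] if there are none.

Mod squares: a ≡ 133, b ≡ -480095. Check v ∈ {∞, 2, 3, 5, 7, 11, 17, 19, 29, 43}.
v=∞: 133 > 0 and -480095 < 0  ⇒  (a,b)_∞ = +1.
v=19: a=19^1·(≡17), b=19^2·(≡16) mod 19; (17|19)=+1, (16|19)=+1; (−1)^{1·2·9}·(+1)^2·(+1)^1 = +1.
v=2: v_2(a)=0, v_2(b)=2; units ≡ 5, 1 (mod 8); ε·ε+αω+βω = 0·0+0·0+2·1 ≡ 0  ⇒  (a,b)_2 = +1.
v=17: a=17^-2·(≡12), b=17^0·(≡2) mod 17; (12|17)=-1, (2|17)=+1; (−1)^{-2·0·8}·(-1)^0·(+1)^-2 = +1.
v=5: a=5^2·(≡3), b=5^-1·(≡4) mod 5; (3|5)=-1, (4|5)=+1; (−1)^{2·-1·2}·(-1)^-1·(+1)^2 = -1.
v=7: a=7^3·(≡5), b=7^1·(≡2) mod 7; (5|7)=-1, (2|7)=+1; (−1)^{3·1·3}·(-1)^1·(+1)^3 = +1.
v=29: a=29^0·(≡18), b=29^1·(≡7) mod 29; (18|29)=-1, (7|29)=+1; (−1)^{0·1·14}·(-1)^1·(+1)^0 = -1.
v=11: a=11^0·(≡9), b=11^-1·(≡3) mod 11; (9|11)=+1, (3|11)=+1; (−1)^{0·-1·5}·(+1)^-1·(+1)^0 = +1.
v=43: a=43^0·(≡35), b=43^1·(≡25) mod 43; (35|43)=+1, (25|43)=+1; (−1)^{0·1·21}·(+1)^1·(+1)^0 = +1.
v=3: a=3^4·(≡1), b=3^0·(≡1) mod 3; (1|3)=+1, (1|3)=+1; (−1)^{4·0·1}·(+1)^0·(+1)^4 = +1.
(133, -480095 / ℚ) ramifies at {5, 29}: a division algebra.

[5, 29]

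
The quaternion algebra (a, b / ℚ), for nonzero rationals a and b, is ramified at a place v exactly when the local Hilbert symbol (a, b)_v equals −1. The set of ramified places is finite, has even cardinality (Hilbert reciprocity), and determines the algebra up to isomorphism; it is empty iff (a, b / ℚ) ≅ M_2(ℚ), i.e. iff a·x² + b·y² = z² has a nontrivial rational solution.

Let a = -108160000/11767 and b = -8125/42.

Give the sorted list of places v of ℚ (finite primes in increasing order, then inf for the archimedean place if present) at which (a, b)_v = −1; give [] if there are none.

Mod squares: a ≡ -7, b ≡ -546. Check v ∈ {∞, 2, 3, 5, 7, 13, 41}.
v=13: a=13^2·(≡8), b=13^1·(≡4) mod 13; (8|13)=-1, (4|13)=+1; (−1)^{2·1·6}·(-1)^1·(+1)^2 = -1.
v=∞: -7 < 0 and -546 < 0  ⇒  (a,b)_∞ = -1.
v=3: a=3^0·(≡2), b=3^-1·(≡1) mod 3; (2|3)=-1, (1|3)=+1; (−1)^{0·-1·1}·(-1)^-1·(+1)^0 = -1.
v=2: v_2(a)=10, v_2(b)=-1; units ≡ 1, 7 (mod 8); ε·ε+αω+βω = 0·1+10·0+-1·0 ≡ 0  ⇒  (a,b)_2 = +1.
v=41: a=41^-2·(≡13), b=41^0·(≡34) mod 41; (13|41)=-1, (34|41)=-1; (−1)^{-2·0·20}·(-1)^0·(-1)^-2 = +1.
v=7: a=7^-1·(≡3), b=7^-1·(≡5) mod 7; (3|7)=-1, (5|7)=-1; (−1)^{-1·-1·3}·(-1)^-1·(-1)^-1 = -1.
v=5: a=5^4·(≡2), b=5^4·(≡1) mod 5; (2|5)=-1, (1|5)=+1; (−1)^{4·4·2}·(-1)^4·(+1)^4 = +1.
Ram(-7, -546) = {3, 7, 13, ∞}; no ℚ_3-point on the conic.

[3, 7, 13, inf]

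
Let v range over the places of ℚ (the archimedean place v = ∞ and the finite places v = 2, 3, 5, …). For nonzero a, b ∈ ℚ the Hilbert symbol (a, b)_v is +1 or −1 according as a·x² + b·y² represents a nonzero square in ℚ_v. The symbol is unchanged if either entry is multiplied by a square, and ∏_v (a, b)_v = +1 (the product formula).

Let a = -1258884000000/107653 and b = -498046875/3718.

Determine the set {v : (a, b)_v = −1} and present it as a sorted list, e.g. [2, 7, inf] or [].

(a, b) ≡ (-13, -1122) mod (ℚ^×)²; places V = {2, 3, 5, 7, 11, 13, 17, ∞}.
(a,b)_2: α=8, β=-1; u≡3, v≡7 (mod 8); ε(u)ε(v)=1·1, αω(v)=8·0, βω(u)=-1·1; sum ≡ 0  ⇒  +1.
(a,b)_3: α=2, u≡2; β=1, v≡1 (mod 3); (2|3)=-1, (1|3)=+1; sign (−1)^0·-1^1·+1^2 = -1.
(a,b)_17: α=2, u≡13; β=1, v≡2 (mod 17); (13|17)=+1, (2|17)=+1; sign (−1)^0·+1^1·+1^2 = +1.
(a,b)_∞: sgn(-13)=−, sgn(-1122)=−, so -1.
(a,b)_11: α=2, u≡5; β=-1, v≡6 (mod 11); (5|11)=+1, (6|11)=-1; sign (−1)^0·+1^-1·-1^2 = +1.
(a,b)_5: α=6, u≡3; β=10, v≡3 (mod 5); (3|5)=-1, (3|5)=-1; sign (−1)^0·-1^10·-1^6 = +1.
(a,b)_13: α=-3, u≡1; β=-2, v≡10 (mod 13); (1|13)=+1, (10|13)=+1; sign (−1)^0·+1^-2·+1^-3 = +1.
(a,b)_7: α=-2, u≡4; β=0, v≡3 (mod 7); (4|7)=+1, (3|7)=-1; sign (−1)^0·+1^0·-1^-2 = +1.
Ram(-13, -1122) = {3, ∞}; no ℚ_3-point on the conic.

[3, inf]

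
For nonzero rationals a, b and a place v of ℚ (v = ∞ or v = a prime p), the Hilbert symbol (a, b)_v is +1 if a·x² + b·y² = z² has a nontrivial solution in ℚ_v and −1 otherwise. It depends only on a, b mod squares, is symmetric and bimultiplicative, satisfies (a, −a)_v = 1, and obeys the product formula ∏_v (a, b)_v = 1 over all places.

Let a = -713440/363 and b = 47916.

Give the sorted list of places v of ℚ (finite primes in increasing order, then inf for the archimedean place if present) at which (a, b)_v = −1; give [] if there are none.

[3, 13]

(a, b) ≡ (-2730, 11) mod (ℚ^×)²; places V = {2, 3, 5, 7, 11, 13, ∞}.
(a,b)_2: α=5, β=2; u≡3, v≡3 (mod 8); ε(u)ε(v)=1·1, αω(v)=5·1, βω(u)=2·1; sum ≡ 0  ⇒  +1.
(a,b)_13: α=1, u≡7; β=0, v≡11 (mod 13); (7|13)=-1, (11|13)=-1; sign (−1)^0·-1^0·-1^1 = -1.
(a,b)_∞: sgn(-2730)=−, sgn(11)=+, so +1.
(a,b)_5: α=1, u≡4; β=0, v≡1 (mod 5); (4|5)=+1, (1|5)=+1; sign (−1)^0·+1^0·+1^1 = +1.
(a,b)_7: α=3, u≡1; β=0, v≡1 (mod 7); (1|7)=+1, (1|7)=+1; sign (−1)^0·+1^0·+1^3 = +1.
(a,b)_3: α=-1, u≡2; β=2, v≡2 (mod 3); (2|3)=-1, (2|3)=-1; sign (−1)^0·-1^2·-1^-1 = -1.
(a,b)_11: α=-2, u≡3; β=3, v≡3 (mod 11); (3|11)=+1, (3|11)=+1; sign (−1)^0·+1^3·+1^-2 = +1.
Ram(-2730, 11) = {3, 13}; no ℚ_3-point on the conic.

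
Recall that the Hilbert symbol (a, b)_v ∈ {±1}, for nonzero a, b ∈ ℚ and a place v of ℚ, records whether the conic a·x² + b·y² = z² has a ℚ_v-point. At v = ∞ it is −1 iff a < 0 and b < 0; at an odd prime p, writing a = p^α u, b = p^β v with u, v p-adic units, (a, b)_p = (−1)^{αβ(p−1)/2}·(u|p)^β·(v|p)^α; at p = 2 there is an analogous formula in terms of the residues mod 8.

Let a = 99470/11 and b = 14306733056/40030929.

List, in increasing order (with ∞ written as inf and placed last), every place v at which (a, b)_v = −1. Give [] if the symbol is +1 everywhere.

[2, 29]

(a, b) ≡ (22330, 11) mod (ℚ^×)²; places V = {2, 3, 5, 7, 11, 19, 23, 29, 37, ∞}.
(a,b)_2: α=1, β=10; u≡5, v≡3 (mod 8); ε(u)ε(v)=0·1, αω(v)=1·1, βω(u)=10·1; sum ≡ 1  ⇒  -1.
(a,b)_19: α=0, u≡16; β=-2, v≡5 (mod 19); (16|19)=+1, (5|19)=+1; sign (−1)^0·+1^-2·+1^0 = +1.
(a,b)_11: α=-1, u≡8; β=1, v≡9 (mod 11); (8|11)=-1, (9|11)=+1; sign (−1)^1·-1^1·+1^-1 = +1.
(a,b)_3: α=0, u≡1; β=-4, v≡2 (mod 3); (1|3)=+1, (2|3)=-1; sign (−1)^0·+1^-4·-1^0 = +1.
(a,b)_5: α=1, u≡4; β=0, v≡4 (mod 5); (4|5)=+1, (4|5)=+1; sign (−1)^0·+1^0·+1^1 = +1.
(a,b)_∞: sgn(22330)=+, sgn(11)=+, so +1.
(a,b)_29: α=1, u≡6; β=0, v≡10 (mod 29); (6|29)=+1, (10|29)=-1; sign (−1)^0·+1^0·-1^1 = -1.
(a,b)_7: α=3, u≡6; β=4, v≡4 (mod 7); (6|7)=-1, (4|7)=+1; sign (−1)^0·-1^4·+1^3 = +1.
(a,b)_23: α=0, u≡10; β=2, v≡21 (mod 23); (10|23)=-1, (21|23)=-1; sign (−1)^0·-1^2·-1^0 = +1.
(a,b)_37: α=0, u≡8; β=-2, v≡10 (mod 37); (8|37)=-1, (10|37)=+1; sign (−1)^0·-1^-2·+1^0 = +1.
|Ram(22330, 11)| = 2, even; anisotropic at {2, 29}.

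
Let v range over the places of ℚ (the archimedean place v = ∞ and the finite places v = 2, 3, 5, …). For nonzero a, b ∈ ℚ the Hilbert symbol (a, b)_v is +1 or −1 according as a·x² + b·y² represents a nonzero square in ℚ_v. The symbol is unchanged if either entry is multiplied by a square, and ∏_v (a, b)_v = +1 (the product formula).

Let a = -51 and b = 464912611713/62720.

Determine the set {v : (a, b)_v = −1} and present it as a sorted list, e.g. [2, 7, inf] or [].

[3, 17]

Mod squares: a ≡ -51, b ≡ 17765. Check v ∈ {∞, 2, 3, 5, 7, 11, 17, 19, 31, 41}.
v=19: a=19^0·(≡6), b=19^1·(≡16) mod 19; (6|19)=+1, (16|19)=+1; (−1)^{0·1·9}·(+1)^1·(+1)^0 = +1.
v=∞: -51 < 0 and 17765 > 0  ⇒  (a,b)_∞ = +1.
v=3: a=3^1·(≡1), b=3^4·(≡2) mod 3; (1|3)=+1, (2|3)=-1; (−1)^{1·4·1}·(+1)^4·(-1)^1 = -1.
v=5: a=5^0·(≡4), b=5^-1·(≡2) mod 5; (4|5)=+1, (2|5)=-1; (−1)^{0·-1·2}·(+1)^-1·(-1)^0 = +1.
v=7: a=7^0·(≡5), b=7^-2·(≡3) mod 7; (5|7)=-1, (3|7)=-1; (−1)^{0·-2·3}·(-1)^-2·(-1)^0 = +1.
v=2: v_2(a)=0, v_2(b)=-8; units ≡ 5, 5 (mod 8); ε·ε+αω+βω = 0·0+0·1+-8·1 ≡ 0  ⇒  (a,b)_2 = +1.
v=31: a=31^0·(≡11), b=31^2·(≡20) mod 31; (11|31)=-1, (20|31)=+1; (−1)^{0·2·15}·(-1)^2·(+1)^0 = +1.
v=11: a=11^0·(≡4), b=11^1·(≡9) mod 11; (4|11)=+1, (9|11)=+1; (−1)^{0·1·5}·(+1)^1·(+1)^0 = +1.
v=17: a=17^1·(≡14), b=17^1·(≡15) mod 17; (14|17)=-1, (15|17)=+1; (−1)^{1·1·8}·(-1)^1·(+1)^1 = -1.
v=41: a=41^0·(≡31), b=41^2·(≡24) mod 41; (31|41)=+1, (24|41)=-1; (−1)^{0·2·20}·(+1)^2·(-1)^0 = +1.
Ram(-51, 17765) = {3, 17}; no ℚ_3-point on the conic.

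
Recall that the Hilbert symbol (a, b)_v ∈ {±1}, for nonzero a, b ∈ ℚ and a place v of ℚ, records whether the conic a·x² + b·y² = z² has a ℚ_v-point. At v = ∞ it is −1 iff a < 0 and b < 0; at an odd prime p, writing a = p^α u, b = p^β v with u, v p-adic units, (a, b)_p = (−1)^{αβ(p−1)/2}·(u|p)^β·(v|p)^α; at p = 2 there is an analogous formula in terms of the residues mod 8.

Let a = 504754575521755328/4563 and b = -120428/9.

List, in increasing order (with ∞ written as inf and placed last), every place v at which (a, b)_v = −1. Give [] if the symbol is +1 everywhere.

[7, 17]

Mod squares: a ≡ 90321, b ≡ -30107. Check v ∈ {∞, 2, 3, 7, 11, 13, 17, 23}.
v=11: a=11^3·(≡9), b=11^1·(≡7) mod 11; (9|11)=+1, (7|11)=-1; (−1)^{3·1·5}·(+1)^1·(-1)^3 = +1.
v=3: a=3^-3·(≡2), b=3^-2·(≡1) mod 3; (2|3)=-1, (1|3)=+1; (−1)^{-3·-2·1}·(-1)^-2·(+1)^-3 = +1.
v=13: a=13^-2·(≡3), b=13^0·(≡12) mod 13; (3|13)=+1, (12|13)=+1; (−1)^{-2·0·6}·(+1)^0·(+1)^-2 = +1.
v=7: a=7^3·(≡2), b=7^1·(≡1) mod 7; (2|7)=+1, (1|7)=+1; (−1)^{3·1·3}·(+1)^1·(+1)^3 = -1.
v=∞: 90321 > 0 and -30107 < 0  ⇒  (a,b)_∞ = +1.
v=17: a=17^5·(≡4), b=17^1·(≡10) mod 17; (4|17)=+1, (10|17)=-1; (−1)^{5·1·8}·(+1)^1·(-1)^5 = -1.
v=2: v_2(a)=6, v_2(b)=2; units ≡ 1, 5 (mod 8); ε·ε+αω+βω = 0·0+6·1+2·0 ≡ 0  ⇒  (a,b)_2 = +1.
v=23: a=23^3·(≡22), b=23^1·(≡6) mod 23; (22|23)=-1, (6|23)=+1; (−1)^{3·1·11}·(-1)^1·(+1)^3 = +1.
Ram(90321, -30107) = {7, 17}; no ℚ_7-point on the conic.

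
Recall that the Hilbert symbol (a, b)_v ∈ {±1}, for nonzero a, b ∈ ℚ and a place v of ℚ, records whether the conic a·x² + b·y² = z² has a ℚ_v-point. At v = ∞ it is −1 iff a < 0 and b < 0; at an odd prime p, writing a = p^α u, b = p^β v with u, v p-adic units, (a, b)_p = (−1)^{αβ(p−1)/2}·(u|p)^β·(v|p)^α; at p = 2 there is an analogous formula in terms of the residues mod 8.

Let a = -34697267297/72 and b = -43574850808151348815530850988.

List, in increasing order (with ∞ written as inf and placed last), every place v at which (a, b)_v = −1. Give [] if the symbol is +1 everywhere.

(a, b) ≡ (-72210754, -184667) mod (ℚ^×)²; places V = {2, 3, 7, 11, 19, 23, 29, 31, 37, ∞}.
(a,b)_23: α=1, u≡5; β=3, v≡5 (mod 23); (5|23)=-1, (5|23)=-1; sign (−1)^1·-1^3·-1^1 = -1.
(a,b)_31: α=2, u≡23; β=5, v≡13 (mod 31); (23|31)=-1, (13|31)=-1; sign (−1)^0·-1^5·-1^2 = -1.
(a,b)_19: α=1, u≡4; β=2, v≡18 (mod 19); (4|19)=+1, (18|19)=-1; sign (−1)^0·+1^2·-1^1 = -1.
(a,b)_37: α=1, u≡27; β=3, v≡25 (mod 37); (27|37)=+1, (25|37)=+1; sign (−1)^0·+1^3·+1^1 = +1.
(a,b)_∞: sgn(-72210754)=−, sgn(-184667)=−, so -1.
(a,b)_3: α=-2, u≡2; β=0, v≡1 (mod 3); (2|3)=-1, (1|3)=+1; sign (−1)^0·-1^0·+1^-2 = +1.
(a,b)_29: α=1, u≡25; β=2, v≡5 (mod 29); (25|29)=+1, (5|29)=+1; sign (−1)^0·+1^2·+1^1 = +1.
(a,b)_7: α=1, u≡4; β=5, v≡1 (mod 7); (4|7)=+1, (1|7)=+1; sign (−1)^1·+1^5·+1^1 = -1.
(a,b)_2: α=-3, β=2; u≡7, v≡5 (mod 8); ε(u)ε(v)=1·0, αω(v)=-3·1, βω(u)=2·0; sum ≡ 1  ⇒  -1.
(a,b)_11: α=1, u≡7; β=2, v≡3 (mod 11); (7|11)=-1, (3|11)=+1; sign (−1)^0·-1^2·+1^1 = +1.
Ram(-72210754, -184667) = {2, 7, 19, 23, 31, ∞}; no ℚ_2-point on the conic.

[2, 7, 19, 23, 31, inf]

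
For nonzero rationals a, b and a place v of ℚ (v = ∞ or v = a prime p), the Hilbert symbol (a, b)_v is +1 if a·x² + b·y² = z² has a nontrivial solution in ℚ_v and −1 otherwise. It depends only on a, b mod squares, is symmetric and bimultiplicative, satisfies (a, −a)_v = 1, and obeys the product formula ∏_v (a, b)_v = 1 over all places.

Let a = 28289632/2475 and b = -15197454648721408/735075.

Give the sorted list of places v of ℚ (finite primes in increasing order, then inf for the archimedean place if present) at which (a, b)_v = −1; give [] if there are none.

Mod squares: a ≡ 67298, b ≡ -21. Check v ∈ {∞, 2, 3, 5, 7, 11, 17, 19, 23}.
v=7: a=7^1·(≡6), b=7^5·(≡1) mod 7; (6|7)=-1, (1|7)=+1; (−1)^{1·5·3}·(-1)^5·(+1)^1 = +1.
v=2: v_2(a)=5, v_2(b)=14; units ≡ 1, 3 (mod 8); ε·ε+αω+βω = 0·1+5·1+14·0 ≡ 1  ⇒  (a,b)_2 = -1.
v=23: a=23^1·(≡19), b=23^2·(≡18) mod 23; (19|23)=-1, (18|23)=+1; (−1)^{1·2·11}·(-1)^2·(+1)^1 = +1.
v=∞: 67298 > 0 and -21 < 0  ⇒  (a,b)_∞ = +1.
v=11: a=11^-1·(≡6), b=11^-2·(≡1) mod 11; (6|11)=-1, (1|11)=+1; (−1)^{-1·-2·5}·(-1)^-2·(+1)^-1 = +1.
v=5: a=5^-2·(≡3), b=5^-2·(≡4) mod 5; (3|5)=-1, (4|5)=+1; (−1)^{-2·-2·2}·(-1)^-2·(+1)^-2 = +1.
v=19: a=19^1·(≡10), b=19^2·(≡17) mod 19; (10|19)=-1, (17|19)=+1; (−1)^{1·2·9}·(-1)^2·(+1)^1 = +1.
v=3: a=3^-2·(≡2), b=3^-5·(≡2) mod 3; (2|3)=-1, (2|3)=-1; (−1)^{-2·-5·1}·(-1)^-5·(-1)^-2 = -1.
v=17: a=17^2·(≡7), b=17^2·(≡1) mod 17; (7|17)=-1, (1|17)=+1; (−1)^{2·2·8}·(-1)^2·(+1)^2 = +1.
|Ram(67298, -21)| = 2, even; anisotropic at {2, 3}.

[2, 3]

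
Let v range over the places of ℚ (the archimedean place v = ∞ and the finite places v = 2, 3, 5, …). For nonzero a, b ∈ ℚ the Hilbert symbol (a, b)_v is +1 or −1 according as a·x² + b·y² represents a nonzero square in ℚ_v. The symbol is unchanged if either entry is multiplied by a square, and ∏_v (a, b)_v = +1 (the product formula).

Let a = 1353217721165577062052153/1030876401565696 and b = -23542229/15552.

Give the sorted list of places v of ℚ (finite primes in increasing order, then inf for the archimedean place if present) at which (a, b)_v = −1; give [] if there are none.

[29, 31]

Mod squares: a ≡ 2697, b ≡ -87. Check v ∈ {∞, 2, 3, 7, 13, 17, 19, 23, 29, 31, 41, 43, 53}.
v=19: a=19^-2·(≡8), b=19^0·(≡12) mod 19; (8|19)=-1, (12|19)=-1; (−1)^{-2·0·9}·(-1)^0·(-1)^-2 = +1.
v=31: a=31^3·(≡4), b=31^0·(≡24) mod 31; (4|31)=+1, (24|31)=-1; (−1)^{3·0·15}·(+1)^0·(-1)^3 = -1.
v=3: a=3^1·(≡2), b=3^-5·(≡1) mod 3; (2|3)=-1, (1|3)=+1; (−1)^{1·-5·1}·(-1)^-5·(+1)^1 = +1.
v=53: a=53^2·(≡36), b=53^2·(≡2) mod 53; (36|53)=+1, (2|53)=-1; (−1)^{2·2·26}·(+1)^2·(-1)^2 = +1.
v=23: a=23^-2·(≡2), b=23^0·(≡22) mod 23; (2|23)=+1, (22|23)=-1; (−1)^{-2·0·11}·(+1)^0·(-1)^-2 = +1.
v=2: v_2(a)=-16, v_2(b)=-6; units ≡ 1, 1 (mod 8); ε·ε+αω+βω = 0·0+-16·0+-6·0 ≡ 0  ⇒  (a,b)_2 = +1.
v=41: a=41^-2·(≡4), b=41^0·(≡23) mod 41; (4|41)=+1, (23|41)=+1; (−1)^{-2·0·20}·(+1)^0·(+1)^-2 = +1.
v=29: a=29^7·(≡4), b=29^1·(≡14) mod 29; (4|29)=+1, (14|29)=-1; (−1)^{7·1·14}·(+1)^1·(-1)^7 = -1.
v=∞: 2697 > 0 and -87 < 0  ⇒  (a,b)_∞ = +1.
v=13: a=13^2·(≡6), b=13^0·(≡1) mod 13; (6|13)=-1, (1|13)=+1; (−1)^{2·0·6}·(-1)^0·(+1)^2 = +1.
v=17: a=17^0·(≡14), b=17^2·(≡16) mod 17; (14|17)=-1, (16|17)=+1; (−1)^{0·2·8}·(-1)^2·(+1)^0 = +1.
v=7: a=7^-2·(≡2), b=7^0·(≡2) mod 7; (2|7)=+1, (2|7)=+1; (−1)^{-2·0·3}·(+1)^0·(+1)^-2 = +1.
v=43: a=43^2·(≡23), b=43^0·(≡39) mod 43; (23|43)=+1, (39|43)=-1; (−1)^{2·0·21}·(+1)^0·(-1)^2 = +1.
|Ram(2697, -87)| = 2, even; anisotropic at {29, 31}.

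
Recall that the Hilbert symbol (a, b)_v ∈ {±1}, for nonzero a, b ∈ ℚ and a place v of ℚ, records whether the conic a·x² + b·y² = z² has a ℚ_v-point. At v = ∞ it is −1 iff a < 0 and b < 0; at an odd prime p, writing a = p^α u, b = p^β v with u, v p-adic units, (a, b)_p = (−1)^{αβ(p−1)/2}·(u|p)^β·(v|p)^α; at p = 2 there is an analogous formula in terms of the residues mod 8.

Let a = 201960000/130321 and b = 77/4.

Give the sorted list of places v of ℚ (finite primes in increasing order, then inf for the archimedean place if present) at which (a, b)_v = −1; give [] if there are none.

[3, 11]

(a, b) ≡ (561, 77) mod (ℚ^×)²; places V = {2, 3, 5, 7, 11, 17, 19, ∞}.
(a,b)_11: α=1, u≡8; β=1, v≡10 (mod 11); (8|11)=-1, (10|11)=-1; sign (−1)^1·-1^1·-1^1 = -1.
(a,b)_∞: sgn(561)=+, sgn(77)=+, so +1.
(a,b)_7: α=0, u≡2; β=1, v≡1 (mod 7); (2|7)=+1, (1|7)=+1; sign (−1)^0·+1^1·+1^0 = +1.
(a,b)_17: α=1, u≡8; β=0, v≡15 (mod 17); (8|17)=+1, (15|17)=+1; sign (−1)^0·+1^0·+1^1 = +1.
(a,b)_5: α=4, u≡1; β=0, v≡3 (mod 5); (1|5)=+1, (3|5)=-1; sign (−1)^0·+1^0·-1^4 = +1.
(a,b)_2: α=6, β=-2; u≡1, v≡5 (mod 8); ε(u)ε(v)=0·0, αω(v)=6·1, βω(u)=-2·0; sum ≡ 0  ⇒  +1.
(a,b)_19: α=-4, u≡13; β=0, v≡5 (mod 19); (13|19)=-1, (5|19)=+1; sign (−1)^0·-1^0·+1^-4 = +1.
(a,b)_3: α=3, u≡1; β=0, v≡2 (mod 3); (1|3)=+1, (2|3)=-1; sign (−1)^0·+1^0·-1^3 = -1.
|Ram(561, 77)| = 2, even; anisotropic at {3, 11}.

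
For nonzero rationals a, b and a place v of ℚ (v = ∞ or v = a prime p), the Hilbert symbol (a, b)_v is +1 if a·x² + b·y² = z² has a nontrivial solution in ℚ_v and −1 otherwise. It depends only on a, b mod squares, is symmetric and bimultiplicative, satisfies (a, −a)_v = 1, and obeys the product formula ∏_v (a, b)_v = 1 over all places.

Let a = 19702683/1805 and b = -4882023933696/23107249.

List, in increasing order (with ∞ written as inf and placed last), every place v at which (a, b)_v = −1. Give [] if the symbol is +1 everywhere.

Mod squares: a ≡ 15015, b ≡ -39. Check v ∈ {∞, 2, 3, 5, 7, 11, 13, 19, 23}.
v=7: a=7^1·(≡3), b=7^2·(≡5) mod 7; (3|7)=-1, (5|7)=-1; (−1)^{1·2·3}·(-1)^2·(-1)^1 = -1.
v=11: a=11^1·(≡1), b=11^-2·(≡4) mod 11; (1|11)=+1, (4|11)=+1; (−1)^{1·-2·5}·(+1)^-2·(+1)^1 = +1.
v=23: a=23^0·(≡5), b=23^-2·(≡19) mod 23; (5|23)=-1, (19|23)=-1; (−1)^{0·-2·11}·(-1)^-2·(-1)^0 = +1.
v=3: a=3^9·(≡1), b=3^11·(≡2) mod 3; (1|3)=+1, (2|3)=-1; (−1)^{9·11·1}·(+1)^11·(-1)^9 = +1.
v=19: a=19^-2·(≡5), b=19^-2·(≡12) mod 19; (5|19)=+1, (12|19)=-1; (−1)^{-2·-2·9}·(+1)^-2·(-1)^-2 = +1.
v=5: a=5^-1·(≡3), b=5^0·(≡1) mod 5; (3|5)=-1, (1|5)=+1; (−1)^{-1·0·2}·(-1)^0·(+1)^-1 = +1.
v=2: v_2(a)=0, v_2(b)=8; units ≡ 7, 1 (mod 8); ε·ε+αω+βω = 1·0+0·0+8·0 ≡ 0  ⇒  (a,b)_2 = +1.
v=∞: 15015 > 0 and -39 < 0  ⇒  (a,b)_∞ = +1.
v=13: a=13^1·(≡7), b=13^3·(≡1) mod 13; (7|13)=-1, (1|13)=+1; (−1)^{1·3·6}·(-1)^3·(+1)^1 = -1.
(15015, -39 / ℚ) ramifies at {7, 13}: a division algebra.

[7, 13]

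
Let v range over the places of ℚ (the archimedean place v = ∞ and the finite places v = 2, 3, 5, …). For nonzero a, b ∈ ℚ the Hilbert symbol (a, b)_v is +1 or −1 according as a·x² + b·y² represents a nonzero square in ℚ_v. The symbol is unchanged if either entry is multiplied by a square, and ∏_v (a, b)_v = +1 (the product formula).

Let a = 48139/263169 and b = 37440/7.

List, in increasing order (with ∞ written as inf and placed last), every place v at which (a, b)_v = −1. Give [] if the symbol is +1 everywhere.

[2, 13]

Mod squares: a ≡ 91, b ≡ 455. Check v ∈ {∞, 2, 3, 5, 7, 13, 19, 23}.
v=23: a=23^2·(≡15), b=23^0·(≡6) mod 23; (15|23)=-1, (6|23)=+1; (−1)^{2·0·11}·(-1)^0·(+1)^2 = +1.
v=5: a=5^0·(≡1), b=5^1·(≡4) mod 5; (1|5)=+1, (4|5)=+1; (−1)^{0·1·2}·(+1)^1·(+1)^0 = +1.
v=2: v_2(a)=0, v_2(b)=6; units ≡ 3, 7 (mod 8); ε·ε+αω+βω = 1·1+0·0+6·1 ≡ 1  ⇒  (a,b)_2 = -1.
v=19: a=19^-2·(≡18), b=19^0·(≡15) mod 19; (18|19)=-1, (15|19)=-1; (−1)^{-2·0·9}·(-1)^0·(-1)^-2 = +1.
v=7: a=7^1·(≡6), b=7^-1·(≡4) mod 7; (6|7)=-1, (4|7)=+1; (−1)^{1·-1·3}·(-1)^-1·(+1)^1 = +1.
v=∞: 91 > 0 and 455 > 0  ⇒  (a,b)_∞ = +1.
v=3: a=3^-6·(≡1), b=3^2·(≡2) mod 3; (1|3)=+1, (2|3)=-1; (−1)^{-6·2·1}·(+1)^2·(-1)^-6 = +1.
v=13: a=13^1·(≡5), b=13^1·(≡1) mod 13; (5|13)=-1, (1|13)=+1; (−1)^{1·1·6}·(-1)^1·(+1)^1 = -1.
|Ram(91, 455)| = 2, even; anisotropic at {2, 13}.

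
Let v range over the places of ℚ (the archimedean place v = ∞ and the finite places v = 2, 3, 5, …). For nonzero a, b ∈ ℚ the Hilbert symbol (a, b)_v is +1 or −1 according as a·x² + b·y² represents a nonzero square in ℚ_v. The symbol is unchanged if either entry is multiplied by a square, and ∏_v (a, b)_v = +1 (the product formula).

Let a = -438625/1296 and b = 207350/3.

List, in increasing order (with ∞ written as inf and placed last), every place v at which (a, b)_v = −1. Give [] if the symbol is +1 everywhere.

Mod squares: a ≡ -145, b ≡ 24882. Check v ∈ {∞, 2, 3, 5, 11, 13, 29}.
v=2: v_2(a)=-4, v_2(b)=1; units ≡ 7, 1 (mod 8); ε·ε+αω+βω = 1·0+-4·0+1·0 ≡ 0  ⇒  (a,b)_2 = +1.
v=3: a=3^-4·(≡2), b=3^-1·(≡2) mod 3; (2|3)=-1, (2|3)=-1; (−1)^{-4·-1·1}·(-1)^-1·(-1)^-4 = -1.
v=5: a=5^3·(≡1), b=5^2·(≡3) mod 5; (1|5)=+1, (3|5)=-1; (−1)^{3·2·2}·(+1)^2·(-1)^3 = -1.
v=13: a=13^0·(≡11), b=13^1·(≡4) mod 13; (11|13)=-1, (4|13)=+1; (−1)^{0·1·6}·(-1)^1·(+1)^0 = -1.
v=29: a=29^1·(≡5), b=29^1·(≡15) mod 29; (5|29)=+1, (15|29)=-1; (−1)^{1·1·14}·(+1)^1·(-1)^1 = -1.
v=11: a=11^2·(≡3), b=11^1·(≡6) mod 11; (3|11)=+1, (6|11)=-1; (−1)^{2·1·5}·(+1)^1·(-1)^2 = +1.
v=∞: -145 < 0 and 24882 > 0  ⇒  (a,b)_∞ = +1.
(-145, 24882 / ℚ) ramifies at {3, 5, 13, 29}: a division algebra.

[3, 5, 13, 29]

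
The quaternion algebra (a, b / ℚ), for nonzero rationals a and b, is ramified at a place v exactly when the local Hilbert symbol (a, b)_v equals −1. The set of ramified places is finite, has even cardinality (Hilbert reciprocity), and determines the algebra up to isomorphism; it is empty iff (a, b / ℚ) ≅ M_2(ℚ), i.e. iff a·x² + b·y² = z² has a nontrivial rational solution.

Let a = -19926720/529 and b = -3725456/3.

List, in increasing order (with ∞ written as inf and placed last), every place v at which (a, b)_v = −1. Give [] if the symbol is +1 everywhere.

[5, 7, 11, 17, 29, inf]

Mod squares: a ≡ -34595, b ≡ -698523. Check v ∈ {∞, 2, 3, 5, 7, 11, 17, 23, 29, 31, 37}.
v=3: a=3^2·(≡1), b=3^-1·(≡1) mod 3; (1|3)=+1, (1|3)=+1; (−1)^{2·-1·1}·(+1)^-1·(+1)^2 = +1.
v=7: a=7^0·(≡3), b=7^1·(≡3) mod 7; (3|7)=-1, (3|7)=-1; (−1)^{0·1·3}·(-1)^1·(-1)^0 = -1.
v=23: a=23^-2·(≡20), b=23^0·(≡5) mod 23; (20|23)=-1, (5|23)=-1; (−1)^{-2·0·11}·(-1)^0·(-1)^-2 = +1.
v=17: a=17^1·(≡12), b=17^0·(≡3) mod 17; (12|17)=-1, (3|17)=-1; (−1)^{1·0·8}·(-1)^0·(-1)^1 = -1.
v=31: a=31^0·(≡9), b=31^1·(≡14) mod 31; (9|31)=+1, (14|31)=+1; (−1)^{0·1·15}·(+1)^1·(+1)^0 = +1.
v=2: v_2(a)=6, v_2(b)=4; units ≡ 5, 5 (mod 8); ε·ε+αω+βω = 0·0+6·1+4·1 ≡ 0  ⇒  (a,b)_2 = +1.
v=∞: -34595 < 0 and -698523 < 0  ⇒  (a,b)_∞ = -1.
v=11: a=11^1·(≡4), b=11^0·(≡8) mod 11; (4|11)=+1, (8|11)=-1; (−1)^{1·0·5}·(+1)^0·(-1)^1 = -1.
v=37: a=37^1·(≡28), b=37^1·(≡21) mod 37; (28|37)=+1, (21|37)=+1; (−1)^{1·1·18}·(+1)^1·(+1)^1 = +1.
v=5: a=5^1·(≡4), b=5^0·(≡3) mod 5; (4|5)=+1, (3|5)=-1; (−1)^{1·0·2}·(+1)^0·(-1)^1 = -1.
v=29: a=29^0·(≡3), b=29^1·(≡2) mod 29; (3|29)=-1, (2|29)=-1; (−1)^{0·1·14}·(-1)^1·(-1)^0 = -1.
|Ram(-34595, -698523)| = 6, even; anisotropic at {5, 7, 11, 17, 29, ∞}.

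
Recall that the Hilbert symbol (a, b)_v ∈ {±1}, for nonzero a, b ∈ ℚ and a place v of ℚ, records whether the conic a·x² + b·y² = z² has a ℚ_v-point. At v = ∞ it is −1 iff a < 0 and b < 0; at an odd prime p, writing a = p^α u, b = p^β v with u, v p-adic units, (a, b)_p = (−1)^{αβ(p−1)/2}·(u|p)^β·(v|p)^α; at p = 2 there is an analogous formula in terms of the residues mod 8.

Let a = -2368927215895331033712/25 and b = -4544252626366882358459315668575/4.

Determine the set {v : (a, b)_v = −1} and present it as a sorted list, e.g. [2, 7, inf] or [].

[3, 7, 17, 23, 43, inf]

(a, b) ≡ (-873103, -620103) mod (ℚ^×)²; places V = {2, 3, 5, 7, 11, 17, 19, 23, 29, 43, ∞}.
(a,b)_2: α=4, β=-2; u≡1, v≡1 (mod 8); ε(u)ε(v)=0·0, αω(v)=4·0, βω(u)=-2·0; sum ≡ 0  ⇒  +1.
(a,b)_43: α=2, u≡34; β=3, v≡33 (mod 43); (34|43)=-1, (33|43)=-1; sign (−1)^0·-1^3·-1^2 = -1.
(a,b)_7: α=3, u≡4; β=2, v≡5 (mod 7); (4|7)=+1, (5|7)=-1; sign (−1)^0·+1^2·-1^3 = -1.
(a,b)_5: α=-2, u≡3; β=2, v≡3 (mod 5); (3|5)=-1, (3|5)=-1; sign (−1)^0·-1^2·-1^-2 = +1.
(a,b)_19: α=2, u≡9; β=3, v≡17 (mod 19); (9|19)=+1, (17|19)=+1; sign (−1)^0·+1^3·+1^2 = +1.
(a,b)_11: α=3, u≡9; β=5, v≡10 (mod 11); (9|11)=+1, (10|11)=-1; sign (−1)^1·+1^5·-1^3 = +1.
(a,b)_29: α=1, u≡6; β=2, v≡24 (mod 29); (6|29)=+1, (24|29)=+1; sign (−1)^0·+1^2·+1^1 = +1.
(a,b)_17: α=1, u≡8; β=2, v≡11 (mod 17); (8|17)=+1, (11|17)=-1; sign (−1)^0·+1^2·-1^1 = -1.
(a,b)_23: α=3, u≡9; β=5, v≡16 (mod 23); (9|23)=+1, (16|23)=+1; sign (−1)^1·+1^5·+1^3 = -1.
(a,b)_3: α=4, u≡2; β=3, v≡2 (mod 3); (2|3)=-1, (2|3)=-1; sign (−1)^0·-1^3·-1^4 = -1.
(a,b)_∞: sgn(-873103)=−, sgn(-620103)=−, so -1.
Ram(-873103, -620103) = {3, 7, 17, 23, 43, ∞}; no ℚ_3-point on the conic.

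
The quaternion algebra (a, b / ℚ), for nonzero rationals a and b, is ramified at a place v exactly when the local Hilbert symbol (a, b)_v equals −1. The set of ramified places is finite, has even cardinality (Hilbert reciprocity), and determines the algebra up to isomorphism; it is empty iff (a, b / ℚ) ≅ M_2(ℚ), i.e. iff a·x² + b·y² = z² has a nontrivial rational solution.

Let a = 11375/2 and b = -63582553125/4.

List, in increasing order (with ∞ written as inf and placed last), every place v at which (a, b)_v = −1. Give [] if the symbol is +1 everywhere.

[7, 13]

Mod squares: a ≡ 910, b ≡ -1365. Check v ∈ {∞, 2, 3, 5, 7, 13}.
v=5: a=5^3·(≡3), b=5^5·(≡2) mod 5; (3|5)=-1, (2|5)=-1; (−1)^{3·5·2}·(-1)^5·(-1)^3 = +1.
v=∞: 910 > 0 and -1365 < 0  ⇒  (a,b)_∞ = +1.
v=2: v_2(a)=-1, v_2(b)=-2; units ≡ 7, 3 (mod 8); ε·ε+αω+βω = 1·1+-1·1+-2·0 ≡ 0  ⇒  (a,b)_2 = +1.
v=13: a=13^1·(≡2), b=13^3·(≡10) mod 13; (2|13)=-1, (10|13)=+1; (−1)^{1·3·6}·(-1)^3·(+1)^1 = -1.
v=3: a=3^0·(≡1), b=3^3·(≡1) mod 3; (1|3)=+1, (1|3)=+1; (−1)^{0·3·1}·(+1)^3·(+1)^0 = +1.
v=7: a=7^1·(≡4), b=7^3·(≡1) mod 7; (4|7)=+1, (1|7)=+1; (−1)^{1·3·3}·(+1)^3·(+1)^1 = -1.
Ram(910, -1365) = {7, 13}; no ℚ_7-point on the conic.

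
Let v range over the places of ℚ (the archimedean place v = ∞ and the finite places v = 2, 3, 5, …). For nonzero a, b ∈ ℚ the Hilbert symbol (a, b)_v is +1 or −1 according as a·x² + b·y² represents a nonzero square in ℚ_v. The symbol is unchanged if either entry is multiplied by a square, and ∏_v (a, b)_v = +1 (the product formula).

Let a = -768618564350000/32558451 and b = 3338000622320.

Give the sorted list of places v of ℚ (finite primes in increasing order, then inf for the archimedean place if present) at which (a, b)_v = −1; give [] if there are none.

[2, 3, 5, 19]

(a, b) ≡ (-62985, 455) mod (ℚ^×)²; places V = {2, 3, 5, 7, 13, 17, 19, 23, 47, ∞}.
(a,b)_7: α=6, u≡4; β=5, v≡1 (mod 7); (4|7)=+1, (1|7)=+1; sign (−1)^0·+1^5·+1^6 = +1.
(a,b)_47: α=-2, u≡27; β=0, v≡28 (mod 47); (27|47)=+1, (28|47)=+1; sign (−1)^0·+1^0·+1^-2 = +1.
(a,b)_∞: sgn(-62985)=−, sgn(455)=+, so +1.
(a,b)_5: α=5, u≡3; β=1, v≡4 (mod 5); (3|5)=-1, (4|5)=+1; sign (−1)^0·-1^1·+1^5 = -1.
(a,b)_23: α=2, u≡12; β=2, v≡3 (mod 23); (12|23)=+1, (3|23)=+1; sign (−1)^0·+1^2·+1^2 = +1.
(a,b)_19: α=1, u≡14; β=2, v≡13 (mod 19); (14|19)=-1, (13|19)=-1; sign (−1)^0·-1^2·-1^1 = -1.
(a,b)_2: α=4, β=4; u≡7, v≡7 (mod 8); ε(u)ε(v)=1·1, αω(v)=4·0, βω(u)=4·0; sum ≡ 1  ⇒  -1.
(a,b)_17: α=-3, u≡9; β=0, v≡9 (mod 17); (9|17)=+1, (9|17)=+1; sign (−1)^0·+1^0·+1^-3 = +1.
(a,b)_3: α=-1, u≡2; β=0, v≡2 (mod 3); (2|3)=-1, (2|3)=-1; sign (−1)^0·-1^0·-1^-1 = -1.
(a,b)_13: α=1, u≡10; β=1, v≡4 (mod 13); (10|13)=+1, (4|13)=+1; sign (−1)^0·+1^1·+1^1 = +1.
Ram(-62985, 455) = {2, 3, 5, 19}; no ℚ_2-point on the conic.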